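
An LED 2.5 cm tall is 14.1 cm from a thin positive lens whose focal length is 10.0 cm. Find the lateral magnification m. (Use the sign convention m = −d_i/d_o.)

m = -2.44

1/d_i = 1/f − 1/d_o = 1/(10.00) − 1/(14.1) = 0.02908, so d_i = 34.39 cm.
m = −d_i/d_o = −(34.39)/(14.1) = -2.44.
The image is real, inverted and enlarged, on the far side of the lens.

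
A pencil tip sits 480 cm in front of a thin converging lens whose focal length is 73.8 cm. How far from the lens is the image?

Lens equation: 1/d_i = 1/f − 1/d_o = 1/(73.80) − 1/(480) = 0.01355 − 0.002083 = 0.01147, so d_i = 87.2 cm.
The image is real, inverted and reduced, on the far side of the lens.

87.2 cm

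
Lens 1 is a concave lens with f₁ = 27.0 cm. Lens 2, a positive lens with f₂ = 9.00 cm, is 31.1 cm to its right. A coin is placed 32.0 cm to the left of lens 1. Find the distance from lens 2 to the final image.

Lens 1 is diverging, so f₁ = −27.0 cm.
Lens 1: 1/d_i1 = 1/f₁ − 1/d_o1 = 1/(-27.0) − 1/(32.0) = -0.06829, so d_i1 = -14.64 cm.
The intermediate image is 14.64 cm to the left of lens 1 (virtual), which is 31.1 − (-14.64) = 45.74 cm to the left of lens 2, so d_o2 = +45.74 cm.
Lens 2: 1/d_i2 = 1/f₂ − 1/d_o2 = 1/(9.00) − 1/(45.74) = 0.08925, so d_i2 = 11.2 cm.
The final image is real, 11.2 cm to the right of lens 2 (overall magnification ≈ -0.11).

11.2 cm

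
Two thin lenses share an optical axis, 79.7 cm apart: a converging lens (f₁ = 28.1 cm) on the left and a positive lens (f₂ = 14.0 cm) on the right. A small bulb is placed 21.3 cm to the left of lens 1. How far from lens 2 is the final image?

15.3 cm

Lens 1: 1/d_i1 = 1/f₁ − 1/d_o1 = 1/(28.1) − 1/(21.3) = -0.01136, so d_i1 = -88.02 cm.
The intermediate image is 88.02 cm to the left of lens 1 (virtual), which is 79.7 − (-88.02) = 167.7 cm to the left of lens 2, so d_o2 = +167.7 cm.
Lens 2: 1/d_i2 = 1/f₂ − 1/d_o2 = 1/(14.0) − 1/(167.7) = 0.06547, so d_i2 = 15.3 cm.
The final image is real, 15.3 cm to the right of lens 2 (overall magnification ≈ -0.38).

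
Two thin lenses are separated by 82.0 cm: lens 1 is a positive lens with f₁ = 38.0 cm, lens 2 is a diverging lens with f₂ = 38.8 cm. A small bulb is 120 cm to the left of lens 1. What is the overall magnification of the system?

Lens 1: 1/d_i1 = 1/(38.0) − 1/(120) = 0.01798, so d_i1 = 55.61 cm; m₁ = −d_i1/d_o1 = -0.4634.
d_o2 = 82.0 − (55.61) = 26.39 cm.
f₂ = −38.8 cm (diverging).
Lens 2: 1/d_i2 = 1/(-38.8) − 1/(26.39) = -0.06367, so d_i2 = -15.71 cm; m₂ = −d_i2/d_o2 = +0.5952.
m = m₁·m₂ = (-0.4634)(+0.5952) = -0.276.

m = -0.276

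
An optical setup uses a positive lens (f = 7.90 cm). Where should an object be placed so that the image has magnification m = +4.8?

m = −d_i/d_o ⇒ d_i = −m·d_o.
1/f = 1/d_o + 1/d_i = 1/d_o − 1/(m·d_o) = (1 − 1/m)/d_o, so d_o = f(1 − 1/m) = (7.900)(1 − 1/(+4.8)) = 6.25 cm.

6.25 cm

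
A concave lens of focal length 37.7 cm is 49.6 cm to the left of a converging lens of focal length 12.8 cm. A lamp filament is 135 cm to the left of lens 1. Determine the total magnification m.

f₁ = −37.7 cm (diverging).
Lens 1: 1/d_i1 = 1/(-37.7) − 1/(135) = -0.03393, so d_i1 = -29.47 cm; m₁ = −d_i1/d_o1 = +0.2183.
d_o2 = 49.6 − (-29.47) = 79.07 cm.
Lens 2: 1/d_i2 = 1/(12.8) − 1/(79.07) = 0.06548, so d_i2 = 15.27 cm; m₂ = −d_i2/d_o2 = -0.1931.
m = m₁·m₂ = (+0.2183)(-0.1931) = -0.0422.

m = -0.0422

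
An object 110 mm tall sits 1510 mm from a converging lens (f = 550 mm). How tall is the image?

1/d_i = 1/f − 1/d_o = 1/(550.0) − 1/(1510) = 0.001156, so d_i = 865.1 mm.
m = −d_i/d_o = -0.5729.
|h_i| = |m|·h_o = 0.5729 × 110 = 63.0 mm. The image is real, inverted and reduced, on the far side of the lens.

63.0 mm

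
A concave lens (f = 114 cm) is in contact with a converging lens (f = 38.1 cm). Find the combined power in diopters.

P₁ = 1/f₁ = 1/(-1.14 m) = -0.8772 D; P₂ = 1/f₂ = 1/(0.381 m) = +2.625 D.
For thin lenses in contact, P = P₁ + P₂ = (-0.8772) + (+2.625) = +1.75 D.

P = +1.75 D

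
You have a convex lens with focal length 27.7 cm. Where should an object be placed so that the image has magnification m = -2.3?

m = −d_i/d_o ⇒ d_i = −m·d_o.
1/f = 1/d_o + 1/d_i = 1/d_o − 1/(m·d_o) = (1 − 1/m)/d_o, so d_o = f(1 − 1/m) = (27.70)(1 − 1/(-2.3)) = 39.7 cm.

39.7 cm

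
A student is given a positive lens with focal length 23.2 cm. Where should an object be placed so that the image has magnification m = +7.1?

19.9 cm

m = −d_i/d_o ⇒ d_i = −m·d_o.
1/f = 1/d_o + 1/d_i = 1/d_o − 1/(m·d_o) = (1 − 1/m)/d_o, so d_o = f(1 − 1/m) = (23.20)(1 − 1/(+7.1)) = 19.9 cm.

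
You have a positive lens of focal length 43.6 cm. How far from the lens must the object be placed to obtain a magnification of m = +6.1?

m = −d_i/d_o ⇒ d_i = −m·d_o.
1/f = 1/d_o + 1/d_i = 1/d_o − 1/(m·d_o) = (1 − 1/m)/d_o, so d_o = f(1 − 1/m) = (43.60)(1 − 1/(+6.1)) = 36.5 cm.

36.5 cm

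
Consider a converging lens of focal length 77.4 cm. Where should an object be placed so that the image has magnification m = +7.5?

m = −d_i/d_o ⇒ d_i = −m·d_o.
1/f = 1/d_o + 1/d_i = 1/d_o − 1/(m·d_o) = (1 − 1/m)/d_o, so d_o = f(1 − 1/m) = (77.40)(1 − 1/(+7.5)) = 67.1 cm.

67.1 cm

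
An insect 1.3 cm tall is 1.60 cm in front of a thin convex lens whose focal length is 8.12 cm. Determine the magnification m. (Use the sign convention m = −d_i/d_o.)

m = +1.25

1/d_i = 1/f − 1/d_o = 1/(8.120) − 1/(1.60) = -0.5018, so d_i = -1.993 cm.
m = −d_i/d_o = −(-1.993)/(1.60) = +1.25.
The image is virtual, upright and enlarged, on the same side as the object.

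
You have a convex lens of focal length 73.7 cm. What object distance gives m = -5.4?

m = −d_i/d_o ⇒ d_i = −m·d_o.
1/f = 1/d_o + 1/d_i = 1/d_o − 1/(m·d_o) = (1 − 1/m)/d_o, so d_o = f(1 − 1/m) = (73.70)(1 − 1/(-5.4)) = 87.3 cm.

87.3 cm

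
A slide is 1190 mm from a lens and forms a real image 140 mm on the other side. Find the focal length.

f = 125 mm (converging)

Real image ⇒ d_i = +140 mm.
1/f = 1/d_o + 1/d_i = 1/(1190) + 1/(140) = 0.007983, so f = 125 mm.
Since f is positive, the lens is converging.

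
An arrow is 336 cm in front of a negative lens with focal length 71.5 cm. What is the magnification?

m = +0.175

For a negative lens, f = -71.5 cm.
1/d_i = 1/f − 1/d_o = 1/(-71.50) − 1/(336) = -0.01696, so d_i = -58.95 cm.
m = −d_i/d_o = −(-58.95)/(336) = +0.175.
The image is virtual, upright and reduced, on the same side as the object.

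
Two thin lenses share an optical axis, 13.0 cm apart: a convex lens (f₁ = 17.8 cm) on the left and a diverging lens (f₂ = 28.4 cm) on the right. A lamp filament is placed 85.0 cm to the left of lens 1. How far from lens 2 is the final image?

Lens 1: 1/d_i1 = 1/f₁ − 1/d_o1 = 1/(17.8) − 1/(85.0) = 0.04442, so d_i1 = 22.51 cm.
The intermediate image is 22.51 cm to the right of lens 1, which lies 9.510 cm to the right of lens 2 — a virtual object — so d_o2 = −9.510 cm.
Lens 2 is diverging, so f₂ = −28.4 cm.
Lens 2: 1/d_i2 = 1/f₂ − 1/d_o2 = 1/(-28.4) − 1/(-9.510) = 0.06994, so d_i2 = 14.3 cm.
The final image is real, 14.3 cm to the right of lens 2 (overall magnification ≈ -0.40).

14.3 cm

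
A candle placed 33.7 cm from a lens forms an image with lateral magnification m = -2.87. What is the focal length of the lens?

f = 25.0 cm (converging)

m = −d_i/d_o ⇒ d_i = −m·d_o = −(-2.87)·(33.7) = 96.72 cm.
1/f = 1/d_o + 1/d_i = 1/(33.7) + 1/(96.72) = 0.04001, so f = 25.0 cm.
Since f is positive, the lens is converging.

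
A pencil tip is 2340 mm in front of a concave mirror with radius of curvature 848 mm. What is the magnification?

m = -0.221

f = R/2 = 848/2 = 424.0 mm.
1/d_i = 1/f − 1/d_o = 1/(424.0) − 1/(2340) = 0.001931, so d_i = 517.8 mm.
m = −d_i/d_o = −(517.8)/(2340) = -0.221.
The image is real, inverted and reduced, in front of the mirror.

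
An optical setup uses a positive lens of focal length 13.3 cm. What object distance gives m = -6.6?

m = −d_i/d_o ⇒ d_i = −m·d_o.
1/f = 1/d_o + 1/d_i = 1/d_o − 1/(m·d_o) = (1 − 1/m)/d_o, so d_o = f(1 − 1/m) = (13.30)(1 − 1/(-6.6)) = 15.3 cm.

15.3 cm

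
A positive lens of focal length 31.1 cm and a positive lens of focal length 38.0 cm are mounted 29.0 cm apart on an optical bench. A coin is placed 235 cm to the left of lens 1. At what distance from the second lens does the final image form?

Lens 1: 1/d_i1 = 1/f₁ − 1/d_o1 = 1/(31.1) − 1/(235) = 0.02790, so d_i1 = 35.84 cm.
The intermediate image is 35.84 cm to the right of lens 1, which lies 6.840 cm to the right of lens 2 — a virtual object — so d_o2 = −6.840 cm.
Lens 2: 1/d_i2 = 1/f₂ − 1/d_o2 = 1/(38.0) − 1/(-6.840) = 0.1725, so d_i2 = 5.80 cm.
The final image is real, 5.80 cm to the right of lens 2 (overall magnification ≈ -0.13).

5.80 cm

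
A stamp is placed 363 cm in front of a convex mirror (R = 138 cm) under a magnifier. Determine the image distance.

58.0 cm

f = R/2 = 138/2 = 69.00 cm; for a convex mirror, f = -69.00 cm.
Mirror equation: 1/d_i = 1/f − 1/d_o = 1/(-69.00) − 1/(363) = -0.01449 − 0.002755 = -0.01725, so d_i = -58.0 cm.
The image is virtual, upright and reduced, behind the mirror.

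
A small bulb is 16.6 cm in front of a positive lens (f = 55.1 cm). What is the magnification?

m = +1.43

1/d_i = 1/f − 1/d_o = 1/(55.10) − 1/(16.6) = -0.04209, so d_i = -23.76 cm.
m = −d_i/d_o = −(-23.76)/(16.6) = +1.43.
The image is virtual, upright and enlarged, on the same side as the object.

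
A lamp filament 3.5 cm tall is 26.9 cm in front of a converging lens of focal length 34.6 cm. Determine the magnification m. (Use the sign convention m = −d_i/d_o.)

m = +4.49

1/d_i = 1/f − 1/d_o = 1/(34.60) − 1/(26.9) = -0.008273, so d_i = -120.9 cm.
m = −d_i/d_o = −(-120.9)/(26.9) = +4.49.
The image is virtual, upright and enlarged, on the same side as the object.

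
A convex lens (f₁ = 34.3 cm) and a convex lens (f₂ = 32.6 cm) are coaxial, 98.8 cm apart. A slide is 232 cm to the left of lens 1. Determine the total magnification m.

Lens 1: 1/d_i1 = 1/(34.3) − 1/(232) = 0.02484, so d_i1 = 40.25 cm; m₁ = −d_i1/d_o1 = -0.1735.
d_o2 = 98.8 − (40.25) = 58.55 cm.
Lens 2: 1/d_i2 = 1/(32.6) − 1/(58.55) = 0.01360, so d_i2 = 73.55 cm; m₂ = −d_i2/d_o2 = -1.256.
m = m₁·m₂ = (-0.1735)(-1.256) = +0.218.

m = +0.218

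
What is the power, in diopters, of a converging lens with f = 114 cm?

P = +0.877 D

f = 114 cm = 1.14 m.
P = 1/f = 1/(1.14 m) = +0.877 D.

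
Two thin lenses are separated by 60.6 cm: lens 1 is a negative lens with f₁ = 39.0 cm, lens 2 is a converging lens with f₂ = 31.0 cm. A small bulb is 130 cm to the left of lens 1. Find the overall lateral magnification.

m = -0.120

f₁ = −39.0 cm (diverging).
Lens 1: 1/d_i1 = 1/(-39.0) − 1/(130) = -0.03333, so d_i1 = -30.00 cm; m₁ = −d_i1/d_o1 = +0.2308.
d_o2 = 60.6 − (-30.00) = 90.60 cm.
Lens 2: 1/d_i2 = 1/(31.0) − 1/(90.60) = 0.02122, so d_i2 = 47.12 cm; m₂ = −d_i2/d_o2 = -0.5201.
m = m₁·m₂ = (+0.2308)(-0.5201) = -0.120.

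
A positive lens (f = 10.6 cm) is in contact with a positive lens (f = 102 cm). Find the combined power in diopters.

P = +10.4 D

P₁ = 1/f₁ = 1/(0.106 m) = +9.434 D; P₂ = 1/f₂ = 1/(1.02 m) = +0.9804 D.
For thin lenses in contact, P = P₁ + P₂ = (+9.434) + (+0.9804) = +10.4 D.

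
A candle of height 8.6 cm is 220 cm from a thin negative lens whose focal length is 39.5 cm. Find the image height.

1.31 cm

For a negative lens, f = -39.5 cm.
1/d_i = 1/f − 1/d_o = 1/(-39.50) − 1/(220) = -0.02986, so d_i = -33.49 cm.
m = −d_i/d_o = +0.1522.
|h_i| = |m|·h_o = 0.1522 × 8.6 = 1.31 cm. The image is virtual, upright and reduced, on the same side as the object.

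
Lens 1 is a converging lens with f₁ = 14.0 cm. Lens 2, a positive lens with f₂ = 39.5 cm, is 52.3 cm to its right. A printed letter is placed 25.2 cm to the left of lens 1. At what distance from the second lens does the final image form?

Lens 1: 1/d_i1 = 1/f₁ − 1/d_o1 = 1/(14.0) − 1/(25.2) = 0.03175, so d_i1 = 31.50 cm.
The intermediate image is 31.50 cm to the right of lens 1, which is 52.3 − (31.50) = 20.80 cm to the left of lens 2, so d_o2 = +20.80 cm.
Lens 2: 1/d_i2 = 1/f₂ − 1/d_o2 = 1/(39.5) − 1/(20.80) = -0.02276, so d_i2 = -43.9 cm.
The final image is virtual, 43.9 cm to the left of lens 2 (overall magnification ≈ -2.6).

43.9 cm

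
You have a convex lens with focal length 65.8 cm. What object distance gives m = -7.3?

74.8 cm

m = −d_i/d_o ⇒ d_i = −m·d_o.
1/f = 1/d_o + 1/d_i = 1/d_o − 1/(m·d_o) = (1 − 1/m)/d_o, so d_o = f(1 − 1/m) = (65.80)(1 − 1/(-7.3)) = 74.8 cm.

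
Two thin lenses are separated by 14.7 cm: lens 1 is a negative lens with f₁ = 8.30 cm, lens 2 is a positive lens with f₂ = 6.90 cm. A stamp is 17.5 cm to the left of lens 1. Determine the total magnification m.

m = -0.165

f₁ = −8.30 cm (diverging).
Lens 1: 1/d_i1 = 1/(-8.30) − 1/(17.5) = -0.1776, so d_i1 = -5.630 cm; m₁ = −d_i1/d_o1 = +0.3217.
d_o2 = 14.7 − (-5.630) = 20.33 cm.
Lens 2: 1/d_i2 = 1/(6.90) − 1/(20.33) = 0.09574, so d_i2 = 10.45 cm; m₂ = −d_i2/d_o2 = -0.5138.
m = m₁·m₂ = (+0.3217)(-0.5138) = -0.165.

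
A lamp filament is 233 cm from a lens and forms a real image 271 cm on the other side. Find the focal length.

Real image ⇒ d_i = +271 cm.
1/f = 1/d_o + 1/d_i = 1/(233) + 1/(271) = 0.007982, so f = 125 cm.
Since f is positive, the lens is converging.

f = 125 cm (converging)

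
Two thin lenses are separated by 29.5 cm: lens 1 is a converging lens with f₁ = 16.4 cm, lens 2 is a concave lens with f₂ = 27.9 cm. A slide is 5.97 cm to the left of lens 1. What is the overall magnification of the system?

m = +0.657

Lens 1: 1/d_i1 = 1/(16.4) − 1/(5.97) = -0.1065, so d_i1 = -9.387 cm; m₁ = −d_i1/d_o1 = +1.572.
d_o2 = 29.5 − (-9.387) = 38.89 cm.
f₂ = −27.9 cm (diverging).
Lens 2: 1/d_i2 = 1/(-27.9) − 1/(38.89) = -0.06156, so d_i2 = -16.25 cm; m₂ = −d_i2/d_o2 = +0.4177.
m = m₁·m₂ = (+1.572)(+0.4177) = +0.657.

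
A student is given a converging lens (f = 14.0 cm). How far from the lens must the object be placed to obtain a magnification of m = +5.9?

m = −d_i/d_o ⇒ d_i = −m·d_o.
1/f = 1/d_o + 1/d_i = 1/d_o − 1/(m·d_o) = (1 − 1/m)/d_o, so d_o = f(1 − 1/m) = (14.00)(1 − 1/(+5.9)) = 11.6 cm.

11.6 cm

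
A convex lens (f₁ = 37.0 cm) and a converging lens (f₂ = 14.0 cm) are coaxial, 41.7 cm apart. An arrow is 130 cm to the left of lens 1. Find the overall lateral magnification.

m = -0.232

Lens 1: 1/d_i1 = 1/(37.0) − 1/(130) = 0.01933, so d_i1 = 51.72 cm; m₁ = −d_i1/d_o1 = -0.3978.
d_o2 = 41.7 − (51.72) = -10.02 cm (virtual object).
Lens 2: 1/d_i2 = 1/(14.0) − 1/(-10.02) = 0.1712, so d_i2 = 5.840 cm; m₂ = −d_i2/d_o2 = +0.5828.
m = m₁·m₂ = (-0.3978)(+0.5828) = -0.232.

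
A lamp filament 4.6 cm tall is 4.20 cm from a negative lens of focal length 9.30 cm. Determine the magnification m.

m = +0.689

For a negative lens, f = -9.30 cm.
1/d_i = 1/f − 1/d_o = 1/(-9.300) − 1/(4.20) = -0.3456, so d_i = -2.893 cm.
m = −d_i/d_o = −(-2.893)/(4.20) = +0.689.
The image is virtual, upright and reduced, on the same side as the object.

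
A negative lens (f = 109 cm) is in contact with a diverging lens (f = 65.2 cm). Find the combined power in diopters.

P = -2.45 D

P₁ = 1/f₁ = 1/(-1.09 m) = -0.9174 D; P₂ = 1/f₂ = 1/(-0.652 m) = -1.534 D.
For thin lenses in contact, P = P₁ + P₂ = (-0.9174) + (-1.534) = -2.45 D.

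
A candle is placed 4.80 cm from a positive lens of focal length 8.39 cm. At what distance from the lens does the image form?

Lens equation: 1/v = 1/f − 1/u = 1/(8.390) − 1/(4.80) = 0.1192 − 0.2083 = -0.08914, so v = -11.2 cm.
The image is virtual, upright and enlarged, on the same side as the object.

11.2 cm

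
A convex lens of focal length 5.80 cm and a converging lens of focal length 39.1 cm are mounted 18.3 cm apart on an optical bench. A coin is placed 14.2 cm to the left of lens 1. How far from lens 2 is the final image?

Lens 1: 1/d_i1 = 1/f₁ − 1/d_o1 = 1/(5.80) − 1/(14.2) = 0.1020, so d_i1 = 9.805 cm.
The intermediate image is 9.805 cm to the right of lens 1, which is 18.3 − (9.805) = 8.495 cm to the left of lens 2, so d_o2 = +8.495 cm.
Lens 2: 1/d_i2 = 1/f₂ − 1/d_o2 = 1/(39.1) − 1/(8.495) = -0.09214, so d_i2 = -10.9 cm.
The final image is virtual, 10.9 cm to the left of lens 2 (overall magnification ≈ -0.88).

10.9 cm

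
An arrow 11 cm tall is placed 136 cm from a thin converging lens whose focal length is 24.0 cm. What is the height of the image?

2.36 cm

1/d_i = 1/f − 1/d_o = 1/(24.00) − 1/(136) = 0.03431, so d_i = 29.14 cm.
m = −d_i/d_o = -0.2143.
|h_i| = |m|·h_o = 0.2143 × 11 = 2.36 cm. The image is real, inverted and reduced, on the far side of the lens.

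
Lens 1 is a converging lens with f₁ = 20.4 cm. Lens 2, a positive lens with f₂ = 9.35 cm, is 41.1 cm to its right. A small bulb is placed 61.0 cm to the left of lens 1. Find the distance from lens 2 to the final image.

Lens 1: 1/d_i1 = 1/f₁ − 1/d_o1 = 1/(20.4) − 1/(61.0) = 0.03263, so d_i1 = 30.65 cm.
The intermediate image is 30.65 cm to the right of lens 1, which is 41.1 − (30.65) = 10.45 cm to the left of lens 2, so d_o2 = +10.45 cm.
Lens 2: 1/d_i2 = 1/f₂ − 1/d_o2 = 1/(9.35) − 1/(10.45) = 0.01126, so d_i2 = 88.8 cm.
The final image is real, 88.8 cm to the right of lens 2 (overall magnification ≈ 4.3).

88.8 cm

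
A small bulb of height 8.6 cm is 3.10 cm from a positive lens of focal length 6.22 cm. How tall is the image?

17.1 cm

1/d_i = 1/f − 1/d_o = 1/(6.220) − 1/(3.10) = -0.1618, so d_i = -6.180 cm.
m = −d_i/d_o = +1.994.
|h_i| = |m|·h_o = 1.994 × 8.6 = 17.1 cm. The image is virtual, upright and enlarged, on the same side as the object.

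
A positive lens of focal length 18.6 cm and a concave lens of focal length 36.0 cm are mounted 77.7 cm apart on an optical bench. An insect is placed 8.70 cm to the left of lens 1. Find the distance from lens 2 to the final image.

Lens 1: 1/d_i1 = 1/f₁ − 1/d_o1 = 1/(18.6) − 1/(8.70) = -0.06118, so d_i1 = -16.35 cm.
The intermediate image is 16.35 cm to the left of lens 1 (virtual), which is 77.7 − (-16.35) = 94.05 cm to the left of lens 2, so d_o2 = +94.05 cm.
Lens 2 is diverging, so f₂ = −36.0 cm.
Lens 2: 1/d_i2 = 1/f₂ − 1/d_o2 = 1/(-36.0) − 1/(94.05) = -0.03841, so d_i2 = -26.0 cm.
The final image is virtual, 26.0 cm to the left of lens 2 (overall magnification ≈ 0.52).

26.0 cm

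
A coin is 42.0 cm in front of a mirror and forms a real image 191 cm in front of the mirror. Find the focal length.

Real image ⇒ d_i = +191 cm.
1/f = 1/d_o + 1/d_i = 1/(42.0) + 1/(191) = 0.02905, so f = 34.4 cm.
Since f is positive, the mirror is concave.

f = 34.4 cm (concave)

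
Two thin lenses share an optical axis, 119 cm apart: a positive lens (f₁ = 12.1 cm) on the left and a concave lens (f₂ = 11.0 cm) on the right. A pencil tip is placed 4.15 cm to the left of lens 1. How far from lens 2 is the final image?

Lens 1: 1/d_i1 = 1/f₁ − 1/d_o1 = 1/(12.1) − 1/(4.15) = -0.1583, so d_i1 = -6.316 cm.
The intermediate image is 6.316 cm to the left of lens 1 (virtual), which is 119 − (-6.316) = 125.3 cm to the left of lens 2, so d_o2 = +125.3 cm.
Lens 2 is diverging, so f₂ = −11.0 cm.
Lens 2: 1/d_i2 = 1/f₂ − 1/d_o2 = 1/(-11.0) − 1/(125.3) = -0.09889, so d_i2 = -10.1 cm.
The final image is virtual, 10.1 cm to the left of lens 2 (overall magnification ≈ 0.12).

10.1 cm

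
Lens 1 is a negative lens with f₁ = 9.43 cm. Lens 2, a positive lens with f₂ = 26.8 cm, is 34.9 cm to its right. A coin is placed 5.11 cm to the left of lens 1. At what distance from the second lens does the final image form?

89.7 cm

Lens 1 is diverging, so f₁ = −9.43 cm.
Lens 1: 1/d_i1 = 1/f₁ − 1/d_o1 = 1/(-9.43) − 1/(5.11) = -0.3017, so d_i1 = -3.314 cm.
The intermediate image is 3.314 cm to the left of lens 1 (virtual), which is 34.9 − (-3.314) = 38.21 cm to the left of lens 2, so d_o2 = +38.21 cm.
Lens 2: 1/d_i2 = 1/f₂ − 1/d_o2 = 1/(26.8) − 1/(38.21) = 0.01114, so d_i2 = 89.7 cm.
The final image is real, 89.7 cm to the right of lens 2 (overall magnification ≈ -1.5).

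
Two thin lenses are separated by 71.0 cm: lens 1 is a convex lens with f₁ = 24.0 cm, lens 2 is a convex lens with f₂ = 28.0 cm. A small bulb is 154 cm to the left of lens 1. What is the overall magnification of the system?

m = +0.355

Lens 1: 1/d_i1 = 1/(24.0) − 1/(154) = 0.03517, so d_i1 = 28.43 cm; m₁ = −d_i1/d_o1 = -0.1846.
d_o2 = 71.0 − (28.43) = 42.57 cm.
Lens 2: 1/d_i2 = 1/(28.0) − 1/(42.57) = 0.01222, so d_i2 = 81.81 cm; m₂ = −d_i2/d_o2 = -1.922.
m = m₁·m₂ = (-0.1846)(-1.922) = +0.355.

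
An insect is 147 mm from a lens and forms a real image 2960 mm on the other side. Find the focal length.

Real image ⇒ d_i = +2960 mm.
1/f = 1/d_o + 1/d_i = 1/(147) + 1/(2960) = 0.007141, so f = 140 mm.
Since f is positive, the lens is converging.

f = 140 mm (converging)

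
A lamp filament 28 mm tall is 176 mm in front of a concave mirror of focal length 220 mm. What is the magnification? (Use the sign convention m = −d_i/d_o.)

m = +5.00

1/d_i = 1/f − 1/d_o = 1/(220.0) − 1/(176) = -0.001136, so d_i = -880.0 mm.
m = −d_i/d_o = −(-880.0)/(176) = +5.00.
The image is virtual, upright and enlarged, behind the mirror.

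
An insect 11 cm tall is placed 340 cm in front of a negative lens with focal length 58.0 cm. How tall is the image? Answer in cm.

1.60 cm

For a negative lens, f = -58.0 cm.
1/d_i = 1/f − 1/d_o = 1/(-58.00) − 1/(340) = -0.02018, so d_i = -49.55 cm.
m = −d_i/d_o = +0.1457.
|h_i| = |m|·h_o = 0.1457 × 11 = 1.60 cm. The image is virtual, upright and reduced, on the same side as the object.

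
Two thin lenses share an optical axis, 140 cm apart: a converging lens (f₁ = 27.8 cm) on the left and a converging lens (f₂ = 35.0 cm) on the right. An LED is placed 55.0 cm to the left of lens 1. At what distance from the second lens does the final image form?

Lens 1: 1/d_i1 = 1/f₁ − 1/d_o1 = 1/(27.8) − 1/(55.0) = 0.01779, so d_i1 = 56.21 cm.
The intermediate image is 56.21 cm to the right of lens 1, which is 140 − (56.21) = 83.79 cm to the left of lens 2, so d_o2 = +83.79 cm.
Lens 2: 1/d_i2 = 1/f₂ − 1/d_o2 = 1/(35.0) − 1/(83.79) = 0.01664, so d_i2 = 60.1 cm.
The final image is real, 60.1 cm to the right of lens 2 (overall magnification ≈ 0.73).

60.1 cm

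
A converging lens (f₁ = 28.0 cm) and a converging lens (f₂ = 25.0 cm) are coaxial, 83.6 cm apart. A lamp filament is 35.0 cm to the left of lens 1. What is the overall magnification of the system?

Lens 1: 1/d_i1 = 1/(28.0) − 1/(35.0) = 0.007143, so d_i1 = 140.0 cm; m₁ = −d_i1/d_o1 = -4.000.
d_o2 = 83.6 − (140.0) = -56.40 cm (virtual object).
Lens 2: 1/d_i2 = 1/(25.0) − 1/(-56.40) = 0.05773, so d_i2 = 17.32 cm; m₂ = −d_i2/d_o2 = +0.3071.
m = m₁·m₂ = (-4.000)(+0.3071) = -1.23.

m = -1.23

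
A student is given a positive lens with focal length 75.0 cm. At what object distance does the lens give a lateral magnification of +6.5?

m = −d_i/d_o ⇒ d_i = −m·d_o.
1/f = 1/d_o + 1/d_i = 1/d_o − 1/(m·d_o) = (1 − 1/m)/d_o, so d_o = f(1 − 1/m) = (75.00)(1 − 1/(+6.5)) = 63.5 cm.

63.5 cm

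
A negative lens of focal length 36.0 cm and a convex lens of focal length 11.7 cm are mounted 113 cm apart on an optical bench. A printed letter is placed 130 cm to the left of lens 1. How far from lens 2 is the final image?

12.8 cm

Lens 1 is diverging, so f₁ = −36.0 cm.
Lens 1: 1/d_i1 = 1/f₁ − 1/d_o1 = 1/(-36.0) − 1/(130) = -0.03547, so d_i1 = -28.19 cm.
The intermediate image is 28.19 cm to the left of lens 1 (virtual), which is 113 − (-28.19) = 141.2 cm to the left of lens 2, so d_o2 = +141.2 cm.
Lens 2: 1/d_i2 = 1/f₂ − 1/d_o2 = 1/(11.7) − 1/(141.2) = 0.07839, so d_i2 = 12.8 cm.
The final image is real, 12.8 cm to the right of lens 2 (overall magnification ≈ -0.020).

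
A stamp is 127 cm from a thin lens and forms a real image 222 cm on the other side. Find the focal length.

f = 80.8 cm (converging)

Real image ⇒ d_i = +222 cm.
1/f = 1/d_o + 1/d_i = 1/(127) + 1/(222) = 0.01238, so f = 80.8 cm.
Since f is positive, the thin lens is converging.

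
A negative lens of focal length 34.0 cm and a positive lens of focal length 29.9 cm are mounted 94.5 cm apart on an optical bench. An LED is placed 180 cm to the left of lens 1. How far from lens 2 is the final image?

Lens 1 is diverging, so f₁ = −34.0 cm.
Lens 1: 1/d_i1 = 1/f₁ − 1/d_o1 = 1/(-34.0) − 1/(180) = -0.03497, so d_i1 = -28.60 cm.
The intermediate image is 28.60 cm to the left of lens 1 (virtual), which is 94.5 − (-28.60) = 123.1 cm to the left of lens 2, so d_o2 = +123.1 cm.
Lens 2: 1/d_i2 = 1/f₂ − 1/d_o2 = 1/(29.9) − 1/(123.1) = 0.02532, so d_i2 = 39.5 cm.
The final image is real, 39.5 cm to the right of lens 2 (overall magnification ≈ -0.051).

39.5 cm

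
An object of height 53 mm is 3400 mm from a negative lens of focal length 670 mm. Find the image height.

For a negative lens, f = -670 mm.
1/d_i = 1/f − 1/d_o = 1/(-670.0) − 1/(3400) = -0.001787, so d_i = -559.7 mm.
m = −d_i/d_o = +0.1646.
|h_i| = |m|·h_o = 0.1646 × 53 = 8.72 mm. The image is virtual, upright and reduced, on the same side as the object.

8.72 mm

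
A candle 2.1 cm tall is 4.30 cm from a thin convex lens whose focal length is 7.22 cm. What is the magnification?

m = +2.47

1/d_i = 1/f − 1/d_o = 1/(7.220) − 1/(4.30) = -0.09405, so d_i = -10.63 cm.
m = −d_i/d_o = −(-10.63)/(4.30) = +2.47.
The image is virtual, upright and enlarged, on the same side as the object.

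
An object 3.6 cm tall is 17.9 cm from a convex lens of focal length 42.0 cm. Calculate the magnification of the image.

1/d_i = 1/f − 1/d_o = 1/(42.00) − 1/(17.9) = -0.03206, so d_i = -31.20 cm.
m = −d_i/d_o = −(-31.20)/(17.9) = +1.74.
The image is virtual, upright and enlarged, on the same side as the object.

m = +1.74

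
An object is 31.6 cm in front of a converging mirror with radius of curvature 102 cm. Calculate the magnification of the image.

m = +2.63

f = R/2 = 102/2 = 51.00 cm.
1/d_i = 1/f − 1/d_o = 1/(51.00) − 1/(31.6) = -0.01204, so d_i = -83.07 cm.
m = −d_i/d_o = −(-83.07)/(31.6) = +2.63.
The image is virtual, upright and enlarged, behind the mirror.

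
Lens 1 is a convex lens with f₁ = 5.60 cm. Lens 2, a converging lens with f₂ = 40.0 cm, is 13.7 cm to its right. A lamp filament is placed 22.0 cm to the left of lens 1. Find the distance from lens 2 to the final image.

7.32 cm

Lens 1: 1/d_i1 = 1/f₁ − 1/d_o1 = 1/(5.60) − 1/(22.0) = 0.1331, so d_i1 = 7.512 cm.
The intermediate image is 7.512 cm to the right of lens 1, which is 13.7 − (7.512) = 6.188 cm to the left of lens 2, so d_o2 = +6.188 cm.
Lens 2: 1/d_i2 = 1/f₂ − 1/d_o2 = 1/(40.0) − 1/(6.188) = -0.1366, so d_i2 = -7.32 cm.
The final image is virtual, 7.32 cm to the left of lens 2 (overall magnification ≈ -0.40).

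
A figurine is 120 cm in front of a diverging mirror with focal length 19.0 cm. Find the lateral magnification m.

For a diverging mirror, f = -19.0 cm.
1/d_i = 1/f − 1/d_o = 1/(-19.00) − 1/(120) = -0.06096, so d_i = -16.40 cm.
m = −d_i/d_o = −(-16.40)/(120) = +0.137.
The image is virtual, upright and reduced, behind the mirror.

m = +0.137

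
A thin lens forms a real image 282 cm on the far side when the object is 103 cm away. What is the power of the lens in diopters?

P = +1.33 D

d_i = +282 cm.
1/f = 1/d_o + 1/d_i = 1/(103) + 1/(282) = 0.01325 cm⁻¹.
f = 75.44 cm = 0.7544 m, so P = 1/f = +1.33 D.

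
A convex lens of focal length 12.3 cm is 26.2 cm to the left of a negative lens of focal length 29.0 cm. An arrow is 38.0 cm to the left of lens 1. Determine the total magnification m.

Lens 1: 1/d_i1 = 1/(12.3) − 1/(38.0) = 0.05499, so d_i1 = 18.19 cm; m₁ = −d_i1/d_o1 = -0.4787.
d_o2 = 26.2 − (18.19) = 8.010 cm.
f₂ = −29.0 cm (diverging).
Lens 2: 1/d_i2 = 1/(-29.0) − 1/(8.010) = -0.1593, so d_i2 = -6.276 cm; m₂ = −d_i2/d_o2 = +0.7836.
m = m₁·m₂ = (-0.4787)(+0.7836) = -0.375.

m = -0.375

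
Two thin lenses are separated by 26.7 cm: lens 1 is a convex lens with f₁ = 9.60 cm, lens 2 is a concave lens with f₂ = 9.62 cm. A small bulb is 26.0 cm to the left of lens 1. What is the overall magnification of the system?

Lens 1: 1/d_i1 = 1/(9.60) − 1/(26.0) = 0.06571, so d_i1 = 15.22 cm; m₁ = −d_i1/d_o1 = -0.5854.
d_o2 = 26.7 − (15.22) = 11.48 cm.
f₂ = −9.62 cm (diverging).
Lens 2: 1/d_i2 = 1/(-9.62) − 1/(11.48) = -0.1911, so d_i2 = -5.234 cm; m₂ = −d_i2/d_o2 = +0.4559.
m = m₁·m₂ = (-0.5854)(+0.4559) = -0.267.

m = -0.267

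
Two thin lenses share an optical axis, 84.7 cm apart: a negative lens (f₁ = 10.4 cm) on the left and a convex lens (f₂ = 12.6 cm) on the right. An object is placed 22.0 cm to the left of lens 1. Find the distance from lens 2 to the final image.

Lens 1 is diverging, so f₁ = −10.4 cm.
Lens 1: 1/d_i1 = 1/f₁ − 1/d_o1 = 1/(-10.4) − 1/(22.0) = -0.1416, so d_i1 = -7.062 cm.
The intermediate image is 7.062 cm to the left of lens 1 (virtual), which is 84.7 − (-7.062) = 91.76 cm to the left of lens 2, so d_o2 = +91.76 cm.
Lens 2: 1/d_i2 = 1/f₂ − 1/d_o2 = 1/(12.6) − 1/(91.76) = 0.06847, so d_i2 = 14.6 cm.
The final image is real, 14.6 cm to the right of lens 2 (overall magnification ≈ -0.051).

14.6 cm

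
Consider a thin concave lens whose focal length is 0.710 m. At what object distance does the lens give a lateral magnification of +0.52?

For a concave lens, f = -0.710 m.
m = −d_i/d_o ⇒ d_i = −m·d_o.
1/f = 1/d_o + 1/d_i = 1/d_o − 1/(m·d_o) = (1 − 1/m)/d_o, so d_o = f(1 − 1/m) = (-0.7100)(1 − 1/(+0.52)) = 0.655 m.

0.655 m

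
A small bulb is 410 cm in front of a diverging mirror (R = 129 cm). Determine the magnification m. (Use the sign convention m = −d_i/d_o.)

f = R/2 = 129/2 = 64.50 cm; for a diverging mirror, f = -64.50 cm.
1/d_i = 1/f − 1/d_o = 1/(-64.50) − 1/(410) = -0.01794, so d_i = -55.73 cm.
m = −d_i/d_o = −(-55.73)/(410) = +0.136.
The image is virtual, upright and reduced, behind the mirror.

m = +0.136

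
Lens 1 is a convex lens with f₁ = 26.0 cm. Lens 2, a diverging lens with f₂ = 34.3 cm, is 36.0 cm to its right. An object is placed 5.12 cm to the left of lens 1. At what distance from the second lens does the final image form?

19.0 cm

Lens 1: 1/d_i1 = 1/f₁ − 1/d_o1 = 1/(26.0) − 1/(5.12) = -0.1569, so d_i1 = -6.375 cm.
The intermediate image is 6.375 cm to the left of lens 1 (virtual), which is 36.0 − (-6.375) = 42.38 cm to the left of lens 2, so d_o2 = +42.38 cm.
Lens 2 is diverging, so f₂ = −34.3 cm.
Lens 2: 1/d_i2 = 1/f₂ − 1/d_o2 = 1/(-34.3) − 1/(42.38) = -0.05275, so d_i2 = -19.0 cm.
The final image is virtual, 19.0 cm to the left of lens 2 (overall magnification ≈ 0.56).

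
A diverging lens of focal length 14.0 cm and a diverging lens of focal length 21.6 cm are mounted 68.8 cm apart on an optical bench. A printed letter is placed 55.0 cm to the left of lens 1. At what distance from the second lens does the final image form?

Lens 1 is diverging, so f₁ = −14.0 cm.
Lens 1: 1/d_i1 = 1/f₁ − 1/d_o1 = 1/(-14.0) − 1/(55.0) = -0.08961, so d_i1 = -11.16 cm.
The intermediate image is 11.16 cm to the left of lens 1 (virtual), which is 68.8 − (-11.16) = 79.96 cm to the left of lens 2, so d_o2 = +79.96 cm.
Lens 2 is diverging, so f₂ = −21.6 cm.
Lens 2: 1/d_i2 = 1/f₂ − 1/d_o2 = 1/(-21.6) − 1/(79.96) = -0.05880, so d_i2 = -17.0 cm.
The final image is virtual, 17.0 cm to the left of lens 2 (overall magnification ≈ 0.043).

17.0 cm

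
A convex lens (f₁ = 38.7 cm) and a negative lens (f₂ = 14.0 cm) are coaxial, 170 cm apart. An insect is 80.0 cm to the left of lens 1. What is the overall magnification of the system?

Lens 1: 1/d_i1 = 1/(38.7) − 1/(80.0) = 0.01334, so d_i1 = 74.96 cm; m₁ = −d_i1/d_o1 = -0.9370.
d_o2 = 170 − (74.96) = 95.04 cm.
f₂ = −14.0 cm (diverging).
Lens 2: 1/d_i2 = 1/(-14.0) − 1/(95.04) = -0.08195, so d_i2 = -12.20 cm; m₂ = −d_i2/d_o2 = +0.1284.
m = m₁·m₂ = (-0.9370)(+0.1284) = -0.120.

m = -0.120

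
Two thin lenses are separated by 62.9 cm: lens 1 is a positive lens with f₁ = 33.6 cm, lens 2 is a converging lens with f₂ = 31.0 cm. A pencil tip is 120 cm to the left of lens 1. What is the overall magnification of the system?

m = -0.816

Lens 1: 1/d_i1 = 1/(33.6) − 1/(120) = 0.02143, so d_i1 = 46.67 cm; m₁ = −d_i1/d_o1 = -0.3889.
d_o2 = 62.9 − (46.67) = 16.23 cm.
Lens 2: 1/d_i2 = 1/(31.0) − 1/(16.23) = -0.02936, so d_i2 = -34.06 cm; m₂ = −d_i2/d_o2 = +2.099.
m = m₁·m₂ = (-0.3889)(+2.099) = -0.816.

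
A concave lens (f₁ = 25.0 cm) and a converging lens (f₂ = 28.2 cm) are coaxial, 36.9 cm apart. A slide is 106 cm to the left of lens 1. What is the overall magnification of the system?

f₁ = −25.0 cm (diverging).
Lens 1: 1/d_i1 = 1/(-25.0) − 1/(106) = -0.04943, so d_i1 = -20.23 cm; m₁ = −d_i1/d_o1 = +0.1908.
d_o2 = 36.9 − (-20.23) = 57.13 cm.
Lens 2: 1/d_i2 = 1/(28.2) − 1/(57.13) = 0.01796, so d_i2 = 55.69 cm; m₂ = −d_i2/d_o2 = -0.9748.
m = m₁·m₂ = (+0.1908)(-0.9748) = -0.186.

m = -0.186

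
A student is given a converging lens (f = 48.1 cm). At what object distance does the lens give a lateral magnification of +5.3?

39.0 cm

m = −d_i/d_o ⇒ d_i = −m·d_o.
1/f = 1/d_o + 1/d_i = 1/d_o − 1/(m·d_o) = (1 − 1/m)/d_o, so d_o = f(1 − 1/m) = (48.10)(1 − 1/(+5.3)) = 39.0 cm.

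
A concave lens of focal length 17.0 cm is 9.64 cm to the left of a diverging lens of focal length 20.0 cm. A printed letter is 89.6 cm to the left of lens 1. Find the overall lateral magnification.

f₁ = −17.0 cm (diverging).
Lens 1: 1/d_i1 = 1/(-17.0) − 1/(89.6) = -0.06998, so d_i1 = -14.29 cm; m₁ = −d_i1/d_o1 = +0.1595.
d_o2 = 9.64 − (-14.29) = 23.93 cm.
f₂ = −20.0 cm (diverging).
Lens 2: 1/d_i2 = 1/(-20.0) − 1/(23.93) = -0.09179, so d_i2 = -10.89 cm; m₂ = −d_i2/d_o2 = +0.4553.
m = m₁·m₂ = (+0.1595)(+0.4553) = +0.0726.

m = +0.0726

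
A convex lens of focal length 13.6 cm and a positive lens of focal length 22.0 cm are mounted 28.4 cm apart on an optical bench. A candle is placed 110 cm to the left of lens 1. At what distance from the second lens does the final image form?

31.1 cm

Lens 1: 1/d_i1 = 1/f₁ − 1/d_o1 = 1/(13.6) − 1/(110) = 0.06444, so d_i1 = 15.52 cm.
The intermediate image is 15.52 cm to the right of lens 1, which is 28.4 − (15.52) = 12.88 cm to the left of lens 2, so d_o2 = +12.88 cm.
Lens 2: 1/d_i2 = 1/f₂ − 1/d_o2 = 1/(22.0) − 1/(12.88) = -0.03219, so d_i2 = -31.1 cm.
The final image is virtual, 31.1 cm to the left of lens 2 (overall magnification ≈ -0.34).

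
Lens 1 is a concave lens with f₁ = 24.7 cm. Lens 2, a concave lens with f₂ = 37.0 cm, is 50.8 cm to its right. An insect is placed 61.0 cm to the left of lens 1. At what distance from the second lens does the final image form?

Lens 1 is diverging, so f₁ = −24.7 cm.
Lens 1: 1/d_i1 = 1/f₁ − 1/d_o1 = 1/(-24.7) − 1/(61.0) = -0.05688, so d_i1 = -17.58 cm.
The intermediate image is 17.58 cm to the left of lens 1 (virtual), which is 50.8 − (-17.58) = 68.38 cm to the left of lens 2, so d_o2 = +68.38 cm.
Lens 2 is diverging, so f₂ = −37.0 cm.
Lens 2: 1/d_i2 = 1/f₂ − 1/d_o2 = 1/(-37.0) − 1/(68.38) = -0.04165, so d_i2 = -24.0 cm.
The final image is virtual, 24.0 cm to the left of lens 2 (overall magnification ≈ 0.10).

24.0 cm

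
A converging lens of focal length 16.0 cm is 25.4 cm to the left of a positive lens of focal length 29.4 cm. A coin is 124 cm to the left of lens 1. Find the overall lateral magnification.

Lens 1: 1/d_i1 = 1/(16.0) − 1/(124) = 0.05444, so d_i1 = 18.37 cm; m₁ = −d_i1/d_o1 = -0.1481.
d_o2 = 25.4 − (18.37) = 7.030 cm.
Lens 2: 1/d_i2 = 1/(29.4) − 1/(7.030) = -0.1082, so d_i2 = -9.239 cm; m₂ = −d_i2/d_o2 = +1.314.
m = m₁·m₂ = (-0.1481)(+1.314) = -0.195.

m = -0.195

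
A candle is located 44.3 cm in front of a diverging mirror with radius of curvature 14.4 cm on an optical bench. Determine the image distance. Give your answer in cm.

6.19 cm

f = R/2 = 14.4/2 = 7.200 cm; for a diverging mirror, f = -7.200 cm.
Mirror equation: 1/s_i = 1/f − 1/s_o = 1/(-7.200) − 1/(44.3) = -0.1389 − 0.02257 = -0.1615, so s_i = -6.19 cm.
The image is virtual, upright and reduced, behind the mirror.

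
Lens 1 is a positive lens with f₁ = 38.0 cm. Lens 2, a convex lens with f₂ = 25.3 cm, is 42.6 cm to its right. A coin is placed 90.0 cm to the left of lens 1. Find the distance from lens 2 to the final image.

12.1 cm

Lens 1: 1/d_i1 = 1/f₁ − 1/d_o1 = 1/(38.0) − 1/(90.0) = 0.01520, so d_i1 = 65.77 cm.
The intermediate image is 65.77 cm to the right of lens 1, which lies 23.17 cm to the right of lens 2 — a virtual object — so d_o2 = −23.17 cm.
Lens 2: 1/d_i2 = 1/f₂ − 1/d_o2 = 1/(25.3) − 1/(-23.17) = 0.08268, so d_i2 = 12.1 cm.
The final image is real, 12.1 cm to the right of lens 2 (overall magnification ≈ -0.38).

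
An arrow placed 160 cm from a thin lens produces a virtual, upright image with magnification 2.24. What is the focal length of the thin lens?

f = 289 cm (converging)

m = −d_i/d_o ⇒ d_i = −m·d_o = −(+2.24)·(160) = -358.4 cm.
1/f = 1/d_o + 1/d_i = 1/(160) + 1/(-358.4) = 0.003460, so f = 289 cm.
Since f is positive, the thin lens is converging.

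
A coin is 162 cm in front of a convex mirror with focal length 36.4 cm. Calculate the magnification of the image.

For a convex mirror, f = -36.4 cm.
1/d_i = 1/f − 1/d_o = 1/(-36.40) − 1/(162) = -0.03365, so d_i = -29.72 cm.
m = −d_i/d_o = −(-29.72)/(162) = +0.183.
The image is virtual, upright and reduced, behind the mirror.

m = +0.183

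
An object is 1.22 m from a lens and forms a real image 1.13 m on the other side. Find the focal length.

f = 0.587 m (converging)

Real image ⇒ d_i = +1.13 m.
1/f = 1/d_o + 1/d_i = 1/(1.22) + 1/(1.13) = 1.705, so f = 0.587 m.
Since f is positive, the lens is converging.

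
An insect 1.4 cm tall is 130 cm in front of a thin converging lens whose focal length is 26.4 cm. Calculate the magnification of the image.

m = -0.255

1/d_i = 1/f − 1/d_o = 1/(26.40) − 1/(130) = 0.03019, so d_i = 33.13 cm.
m = −d_i/d_o = −(33.13)/(130) = -0.255.
The image is real, inverted and reduced, on the far side of the lens.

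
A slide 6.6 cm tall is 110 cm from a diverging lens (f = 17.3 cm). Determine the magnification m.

For a diverging lens, f = -17.3 cm.
1/d_i = 1/f − 1/d_o = 1/(-17.30) − 1/(110) = -0.06689, so d_i = -14.95 cm.
m = −d_i/d_o = −(-14.95)/(110) = +0.136.
The image is virtual, upright and reduced, on the same side as the object.

m = +0.136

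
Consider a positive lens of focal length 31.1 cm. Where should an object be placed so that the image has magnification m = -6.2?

m = −d_i/d_o ⇒ d_i = −m·d_o.
1/f = 1/d_o + 1/d_i = 1/d_o − 1/(m·d_o) = (1 − 1/m)/d_o, so d_o = f(1 − 1/m) = (31.10)(1 − 1/(-6.2)) = 36.1 cm.

36.1 cm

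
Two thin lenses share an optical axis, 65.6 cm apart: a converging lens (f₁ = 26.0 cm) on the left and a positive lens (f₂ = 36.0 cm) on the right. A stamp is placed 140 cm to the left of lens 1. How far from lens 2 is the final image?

520 cm

Lens 1: 1/d_i1 = 1/f₁ − 1/d_o1 = 1/(26.0) − 1/(140) = 0.03132, so d_i1 = 31.93 cm.
The intermediate image is 31.93 cm to the right of lens 1, which is 65.6 − (31.93) = 33.67 cm to the left of lens 2, so d_o2 = +33.67 cm.
Lens 2: 1/d_i2 = 1/f₂ − 1/d_o2 = 1/(36.0) − 1/(33.67) = -0.001922, so d_i2 = -520 cm.
The final image is virtual, 520 cm to the left of lens 2 (overall magnification ≈ -3.5).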